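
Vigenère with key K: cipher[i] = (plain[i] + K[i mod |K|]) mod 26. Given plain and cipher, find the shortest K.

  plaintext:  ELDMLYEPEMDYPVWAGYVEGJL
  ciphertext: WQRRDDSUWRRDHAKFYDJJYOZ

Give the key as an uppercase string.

  i= 0: W-E = 18 → S
  i= 1: Q-L =  5 → F
  i= 2: R-D = 14 → O
  i= 3: R-M =  5 → F
  i= 4: D-L = 18 → S
  i= 5: D-Y =  5 → F
  i= 6: S-E = 14 → O
  i= 7: U-P =  5 → F
  i= 8: W-E = 18 → S
  i= 9: R-M =  5 → F
  i=10: R-D = 14 → O
  i=11: D-Y =  5 → F
  i=12: H-P = 18 → S
  i=13: A-V =  5 → F
  i=14: K-W = 14 → O
  i=15: F-A =  5 → F
  i=16: Y-G = 18 → S
  i=17: D-Y =  5 → F
  i=18: J-V = 14 → O
  i=19: J-E =  5 → F
  i=20: Y-G = 18 → S
  i=21: O-J =  5 → F
  i=22: Z-L = 14 → O
  shifts repeat with period 4: SFOF

SFOF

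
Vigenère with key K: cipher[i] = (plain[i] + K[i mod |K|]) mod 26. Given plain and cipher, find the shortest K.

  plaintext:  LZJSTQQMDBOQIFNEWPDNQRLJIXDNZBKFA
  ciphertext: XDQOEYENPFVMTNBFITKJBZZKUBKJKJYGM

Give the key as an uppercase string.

  i= 0: X-L = 12 → M
  i= 1: D-Z =  4 → E
  i= 2: Q-J =  7 → H
  i= 3: O-S = 22 → W
  i= 4: E-T = 11 → L
  i= 5: Y-Q =  8 → I
  i= 6: E-Q = 14 → O
  i= 7: N-M =  1 → B
  i= 8: P-D = 12 → M
  i= 9: F-B =  4 → E
  i=10: V-O =  7 → H
  i=11: M-Q = 22 → W
  i=12: T-I = 11 → L
  i=13: N-F =  8 → I
  i=14: B-N = 14 → O
  i=15: F-E =  1 → B
  i=16: I-W = 12 → M
  i=17: T-P =  4 → E
  i=18: K-D =  7 → H
  i=19: J-N = 22 → W
  i=20: B-Q = 11 → L
  i=21: Z-R =  8 → I
  i=22: Z-L = 14 → O
  i=23: K-J =  1 → B
  i=24: U-I = 12 → M
  i=25: B-X =  4 → E
  i=26: K-D =  7 → H
  i=27: J-N = 22 → W
  i=28: K-Z = 11 → L
  i=29: J-B =  8 → I
  i=30: Y-K = 14 → O
  i=31: G-F =  1 → B
  i=32: M-A = 12 → M
  shifts repeat with period 8: MEHWLIOB

MEHWLIOB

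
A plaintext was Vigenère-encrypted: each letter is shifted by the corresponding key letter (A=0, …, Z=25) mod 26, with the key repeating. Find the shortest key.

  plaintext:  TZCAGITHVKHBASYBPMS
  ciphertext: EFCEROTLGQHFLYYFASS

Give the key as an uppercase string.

  i= 0: E-T = 11 → L
  i= 1: F-Z =  6 → G
  i= 2: C-C =  0 → A
  i= 3: E-A =  4 → E
  i= 4: R-G = 11 → L
  i= 5: O-I =  6 → G
  i= 6: T-T =  0 → A
  i= 7: L-H =  4 → E
  i= 8: G-V = 11 → L
  i= 9: Q-K =  6 → G
  i=10: H-H =  0 → A
  i=11: F-B =  4 → E
  i=12: L-A = 11 → L
  i=13: Y-S =  6 → G
  i=14: Y-Y =  0 → A
  i=15: F-B =  4 → E
  i=16: A-P = 11 → L
  i=17: S-M =  6 → G
  i=18: S-S =  0 → A
  shifts repeat with period 4: LGAE

LGAE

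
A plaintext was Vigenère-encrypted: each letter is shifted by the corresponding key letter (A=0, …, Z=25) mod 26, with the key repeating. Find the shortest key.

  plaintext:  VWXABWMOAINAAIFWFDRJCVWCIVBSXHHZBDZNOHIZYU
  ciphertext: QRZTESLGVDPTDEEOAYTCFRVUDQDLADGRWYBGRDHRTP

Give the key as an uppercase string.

  i= 0: Q-V = 21 → V
  i= 1: R-W = 21 → V
  i= 2: Z-X =  2 → C
  i= 3: T-A = 19 → T
  i= 4: E-B =  3 → D
  i= 5: S-W = 22 → W
  i= 6: L-M = 25 → Z
  i= 7: G-O = 18 → S
  i= 8: V-A = 21 → V
  i= 9: D-I = 21 → V
  i=10: P-N =  2 → C
  i=11: T-A = 19 → T
  i=12: D-A =  3 → D
  i=13: E-I = 22 → W
  i=14: E-F = 25 → Z
  i=15: O-W = 18 → S
  i=16: A-F = 21 → V
  i=17: Y-D = 21 → V
  i=18: T-R =  2 → C
  i=19: C-J = 19 → T
  i=20: F-C =  3 → D
  i=21: R-V = 22 → W
  i=22: V-W = 25 → Z
  i=23: U-C = 18 → S
  i=24: D-I = 21 → V
  i=25: Q-V = 21 → V
  i=26: D-B =  2 → C
  i=27: L-S = 19 → T
  i=28: A-X =  3 → D
  i=29: D-H = 22 → W
  i=30: G-H = 25 → Z
  i=31: R-Z = 18 → S
  i=32: W-B = 21 → V
  i=33: Y-D = 21 → V
  i=34: B-Z =  2 → C
  i=35: G-N = 19 → T
  i=36: R-O =  3 → D
  i=37: D-H = 22 → W
  i=38: H-I = 25 → Z
  i=39: R-Z = 18 → S
  i=40: T-Y = 21 → V
  i=41: P-U = 21 → V
  shifts repeat with period 8: VVCTDWZS

VVCTDWZS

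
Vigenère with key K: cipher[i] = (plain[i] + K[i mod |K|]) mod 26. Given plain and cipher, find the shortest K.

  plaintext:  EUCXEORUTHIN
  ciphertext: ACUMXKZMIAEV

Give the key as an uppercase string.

WISPT

  i= 0: A-E = 22 → W
  i= 1: C-U =  8 → I
  i= 2: U-C = 18 → S
  i= 3: M-X = 15 → P
  i= 4: X-E = 19 → T
  i= 5: K-O = 22 → W
  i= 6: Z-R =  8 → I
  i= 7: M-U = 18 → S
  i= 8: I-T = 15 → P
  i= 9: A-H = 19 → T
  i=10: E-I = 22 → W
  i=11: V-N =  8 → I
  shifts repeat with period 5: WISPT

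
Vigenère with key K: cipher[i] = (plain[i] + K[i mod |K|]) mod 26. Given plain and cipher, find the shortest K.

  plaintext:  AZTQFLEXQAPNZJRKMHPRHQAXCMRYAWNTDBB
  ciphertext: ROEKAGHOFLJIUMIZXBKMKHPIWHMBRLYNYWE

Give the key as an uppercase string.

RPLUVVD

  i= 0: R-A = 17 → R
  i= 1: O-Z = 15 → P
  i= 2: E-T = 11 → L
  i= 3: K-Q = 20 → U
  i= 4: A-F = 21 → V
  i= 5: G-L = 21 → V
  i= 6: H-E =  3 → D
  i= 7: O-X = 17 → R
  i= 8: F-Q = 15 → P
  i= 9: L-A = 11 → L
  i=10: J-P = 20 → U
  i=11: I-N = 21 → V
  i=12: U-Z = 21 → V
  i=13: M-J =  3 → D
  i=14: I-R = 17 → R
  i=15: Z-K = 15 → P
  i=16: X-M = 11 → L
  i=17: B-H = 20 → U
  i=18: K-P = 21 → V
  i=19: M-R = 21 → V
  i=20: K-H =  3 → D
  i=21: H-Q = 17 → R
  i=22: P-A = 15 → P
  i=23: I-X = 11 → L
  i=24: W-C = 20 → U
  i=25: H-M = 21 → V
  i=26: M-R = 21 → V
  i=27: B-Y =  3 → D
  i=28: R-A = 17 → R
  i=29: L-W = 15 → P
  i=30: Y-N = 11 → L
  i=31: N-T = 20 → U
  i=32: Y-D = 21 → V
  i=33: W-B = 21 → V
  i=34: E-B =  3 → D
  shifts repeat with period 7: RPLUVVD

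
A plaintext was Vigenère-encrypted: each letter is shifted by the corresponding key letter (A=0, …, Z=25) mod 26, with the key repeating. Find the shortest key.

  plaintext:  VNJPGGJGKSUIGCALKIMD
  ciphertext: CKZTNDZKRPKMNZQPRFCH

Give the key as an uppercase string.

  i= 0: C-V =  7 → H
  i= 1: K-N = 23 → X
  i= 2: Z-J = 16 → Q
  i= 3: T-P =  4 → E
  i= 4: N-G =  7 → H
  i= 5: D-G = 23 → X
  i= 6: Z-J = 16 → Q
  i= 7: K-G =  4 → E
  i= 8: R-K =  7 → H
  i= 9: P-S = 23 → X
  i=10: K-U = 16 → Q
  i=11: M-I =  4 → E
  i=12: N-G =  7 → H
  i=13: Z-C = 23 → X
  i=14: Q-A = 16 → Q
  i=15: P-L =  4 → E
  i=16: R-K =  7 → H
  i=17: F-I = 23 → X
  i=18: C-M = 16 → Q
  i=19: H-D =  4 → E
  shifts repeat with period 4: HXQE

HXQE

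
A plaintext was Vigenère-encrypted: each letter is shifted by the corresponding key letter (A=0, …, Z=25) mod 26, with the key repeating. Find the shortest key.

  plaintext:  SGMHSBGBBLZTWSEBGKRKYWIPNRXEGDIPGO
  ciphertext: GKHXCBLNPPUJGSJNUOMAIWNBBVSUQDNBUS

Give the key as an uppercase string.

OEVQKAFM

  i= 0: G-S = 14 → O
  i= 1: K-G =  4 → E
  i= 2: H-M = 21 → V
  i= 3: X-H = 16 → Q
  i= 4: C-S = 10 → K
  i= 5: B-B =  0 → A
  i= 6: L-G =  5 → F
  i= 7: N-B = 12 → M
  i= 8: P-B = 14 → O
  i= 9: P-L =  4 → E
  i=10: U-Z = 21 → V
  i=11: J-T = 16 → Q
  i=12: G-W = 10 → K
  i=13: S-S =  0 → A
  i=14: J-E =  5 → F
  i=15: N-B = 12 → M
  i=16: U-G = 14 → O
  i=17: O-K =  4 → E
  i=18: M-R = 21 → V
  i=19: A-K = 16 → Q
  i=20: I-Y = 10 → K
  i=21: W-W =  0 → A
  i=22: N-I =  5 → F
  i=23: B-P = 12 → M
  i=24: B-N = 14 → O
  i=25: V-R =  4 → E
  i=26: S-X = 21 → V
  i=27: U-E = 16 → Q
  i=28: Q-G = 10 → K
  i=29: D-D =  0 → A
  i=30: N-I =  5 → F
  i=31: B-P = 12 → M
  i=32: U-G = 14 → O
  i=33: S-O =  4 → E
  shifts repeat with period 8: OEVQKAFM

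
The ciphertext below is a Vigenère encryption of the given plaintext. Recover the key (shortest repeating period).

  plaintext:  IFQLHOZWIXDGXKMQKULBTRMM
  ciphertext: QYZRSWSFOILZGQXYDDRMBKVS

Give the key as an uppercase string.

ITJGL

  i= 0: Q-I =  8 → I
  i= 1: Y-F = 19 → T
  i= 2: Z-Q =  9 → J
  i= 3: R-L =  6 → G
  i= 4: S-H = 11 → L
  i= 5: W-O =  8 → I
  i= 6: S-Z = 19 → T
  i= 7: F-W =  9 → J
  i= 8: O-I =  6 → G
  i= 9: I-X = 11 → L
  i=10: L-D =  8 → I
  i=11: Z-G = 19 → T
  i=12: G-X =  9 → J
  i=13: Q-K =  6 → G
  i=14: X-M = 11 → L
  i=15: Y-Q =  8 → I
  i=16: D-K = 19 → T
  i=17: D-U =  9 → J
  i=18: R-L =  6 → G
  i=19: M-B = 11 → L
  i=20: B-T =  8 → I
  i=21: K-R = 19 → T
  i=22: V-M =  9 → J
  i=23: S-M =  6 → G
  shifts repeat with period 5: ITJGL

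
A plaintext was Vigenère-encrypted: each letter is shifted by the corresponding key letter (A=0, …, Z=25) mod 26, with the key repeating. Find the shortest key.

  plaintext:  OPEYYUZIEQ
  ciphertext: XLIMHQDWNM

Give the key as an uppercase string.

JWEO

  i= 0: X-O =  9 → J
  i= 1: L-P = 22 → W
  i= 2: I-E =  4 → E
  i= 3: M-Y = 14 → O
  i= 4: H-Y =  9 → J
  i= 5: Q-U = 22 → W
  i= 6: D-Z =  4 → E
  i= 7: W-I = 14 → O
  i= 8: N-E =  9 → J
  i= 9: M-Q = 22 → W
  shifts repeat with period 4: JWEO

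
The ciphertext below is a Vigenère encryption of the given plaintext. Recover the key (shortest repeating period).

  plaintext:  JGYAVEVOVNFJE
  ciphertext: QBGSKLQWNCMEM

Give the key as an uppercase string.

  i= 0: Q-J =  7 → H
  i= 1: B-G = 21 → V
  i= 2: G-Y =  8 → I
  i= 3: S-A = 18 → S
  i= 4: K-V = 15 → P
  i= 5: L-E =  7 → H
  i= 6: Q-V = 21 → V
  i= 7: W-O =  8 → I
  i= 8: N-V = 18 → S
  i= 9: C-N = 15 → P
  i=10: M-F =  7 → H
  i=11: E-J = 21 → V
  i=12: M-E =  8 → I
  shifts repeat with period 5: HVISP

HVISP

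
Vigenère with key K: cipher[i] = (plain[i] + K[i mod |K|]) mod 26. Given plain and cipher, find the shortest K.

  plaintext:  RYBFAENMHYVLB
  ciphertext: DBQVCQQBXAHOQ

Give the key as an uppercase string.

MDPQC

  i= 0: D-R = 12 → M
  i= 1: B-Y =  3 → D
  i= 2: Q-B = 15 → P
  i= 3: V-F = 16 → Q
  i= 4: C-A =  2 → C
  i= 5: Q-E = 12 → M
  i= 6: Q-N =  3 → D
  i= 7: B-M = 15 → P
  i= 8: X-H = 16 → Q
  i= 9: A-Y =  2 → C
  i=10: H-V = 12 → M
  i=11: O-L =  3 → D
  i=12: Q-B = 15 → P
  shifts repeat with period 5: MDPQC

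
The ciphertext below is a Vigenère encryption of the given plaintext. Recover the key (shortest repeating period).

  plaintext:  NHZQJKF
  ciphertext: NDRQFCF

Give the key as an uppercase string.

AWS

  i= 0: N-N =  0 → A
  i= 1: D-H = 22 → W
  i= 2: R-Z = 18 → S
  i= 3: Q-Q =  0 → A
  i= 4: F-J = 22 → W
  i= 5: C-K = 18 → S
  i= 6: F-F =  0 → A
  shifts repeat with period 3: AWS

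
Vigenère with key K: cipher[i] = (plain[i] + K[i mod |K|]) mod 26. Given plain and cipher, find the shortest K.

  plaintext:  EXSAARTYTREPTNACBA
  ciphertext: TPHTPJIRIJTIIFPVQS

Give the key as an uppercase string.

PSPT

  i= 0: T-E = 15 → P
  i= 1: P-X = 18 → S
  i= 2: H-S = 15 → P
  i= 3: T-A = 19 → T
  i= 4: P-A = 15 → P
  i= 5: J-R = 18 → S
  i= 6: I-T = 15 → P
  i= 7: R-Y = 19 → T
  i= 8: I-T = 15 → P
  i= 9: J-R = 18 → S
  i=10: T-E = 15 → P
  i=11: I-P = 19 → T
  i=12: I-T = 15 → P
  i=13: F-N = 18 → S
  i=14: P-A = 15 → P
  i=15: V-C = 19 → T
  i=16: Q-B = 15 → P
  i=17: S-A = 18 → S
  shifts repeat with period 4: PSPT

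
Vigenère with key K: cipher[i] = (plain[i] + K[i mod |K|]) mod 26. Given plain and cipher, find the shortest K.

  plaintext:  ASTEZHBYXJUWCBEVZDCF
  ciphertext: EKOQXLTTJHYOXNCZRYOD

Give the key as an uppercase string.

ESVMY

  i= 0: E-A =  4 → E
  i= 1: K-S = 18 → S
  i= 2: O-T = 21 → V
  i= 3: Q-E = 12 → M
  i= 4: X-Z = 24 → Y
  i= 5: L-H =  4 → E
  i= 6: T-B = 18 → S
  i= 7: T-Y = 21 → V
  i= 8: J-X = 12 → M
  i= 9: H-J = 24 → Y
  i=10: Y-U =  4 → E
  i=11: O-W = 18 → S
  i=12: X-C = 21 → V
  i=13: N-B = 12 → M
  i=14: C-E = 24 → Y
  i=15: Z-V =  4 → E
  i=16: R-Z = 18 → S
  i=17: Y-D = 21 → V
  i=18: O-C = 12 → M
  i=19: D-F = 24 → Y
  shifts repeat with period 5: ESVMY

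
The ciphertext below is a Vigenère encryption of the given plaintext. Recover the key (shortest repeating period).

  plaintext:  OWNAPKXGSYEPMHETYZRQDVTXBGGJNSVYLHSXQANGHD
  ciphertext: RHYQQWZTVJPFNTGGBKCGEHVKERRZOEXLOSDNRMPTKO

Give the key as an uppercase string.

  i= 0: R-O =  3 → D
  i= 1: H-W = 11 → L
  i= 2: Y-N = 11 → L
  i= 3: Q-A = 16 → Q
  i= 4: Q-P =  1 → B
  i= 5: W-K = 12 → M
  i= 6: Z-X =  2 → C
  i= 7: T-G = 13 → N
  i= 8: V-S =  3 → D
  i= 9: J-Y = 11 → L
  i=10: P-E = 11 → L
  i=11: F-P = 16 → Q
  i=12: N-M =  1 → B
  i=13: T-H = 12 → M
  i=14: G-E =  2 → C
  i=15: G-T = 13 → N
  i=16: B-Y =  3 → D
  i=17: K-Z = 11 → L
  i=18: C-R = 11 → L
  i=19: G-Q = 16 → Q
  i=20: E-D =  1 → B
  i=21: H-V = 12 → M
  i=22: V-T =  2 → C
  i=23: K-X = 13 → N
  i=24: E-B =  3 → D
  i=25: R-G = 11 → L
  i=26: R-G = 11 → L
  i=27: Z-J = 16 → Q
  i=28: O-N =  1 → B
  i=29: E-S = 12 → M
  i=30: X-V =  2 → C
  i=31: L-Y = 13 → N
  i=32: O-L =  3 → D
  i=33: S-H = 11 → L
  i=34: D-S = 11 → L
  i=35: N-X = 16 → Q
  i=36: R-Q =  1 → B
  i=37: M-A = 12 → M
  i=38: P-N =  2 → C
  i=39: T-G = 13 → N
  i=40: K-H =  3 → D
  i=41: O-D = 11 → L
  shifts repeat with period 8: DLLQBMCN

DLLQBMCN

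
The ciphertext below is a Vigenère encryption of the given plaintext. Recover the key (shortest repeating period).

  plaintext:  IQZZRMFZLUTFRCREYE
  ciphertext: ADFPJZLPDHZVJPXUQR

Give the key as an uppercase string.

SNGQ

  i= 0: A-I = 18 → S
  i= 1: D-Q = 13 → N
  i= 2: F-Z =  6 → G
  i= 3: P-Z = 16 → Q
  i= 4: J-R = 18 → S
  i= 5: Z-M = 13 → N
  i= 6: L-F =  6 → G
  i= 7: P-Z = 16 → Q
  i= 8: D-L = 18 → S
  i= 9: H-U = 13 → N
  i=10: Z-T =  6 → G
  i=11: V-F = 16 → Q
  i=12: J-R = 18 → S
  i=13: P-C = 13 → N
  i=14: X-R =  6 → G
  i=15: U-E = 16 → Q
  i=16: Q-Y = 18 → S
  i=17: R-E = 13 → N
  shifts repeat with period 4: SNGQ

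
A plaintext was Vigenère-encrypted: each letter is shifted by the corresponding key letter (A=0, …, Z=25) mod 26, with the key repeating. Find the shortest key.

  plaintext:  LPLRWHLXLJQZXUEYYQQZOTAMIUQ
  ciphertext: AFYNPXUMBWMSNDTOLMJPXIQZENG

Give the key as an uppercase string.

PQNWTQJ

  i= 0: A-L = 15 → P
  i= 1: F-P = 16 → Q
  i= 2: Y-L = 13 → N
  i= 3: N-R = 22 → W
  i= 4: P-W = 19 → T
  i= 5: X-H = 16 → Q
  i= 6: U-L =  9 → J
  i= 7: M-X = 15 → P
  i= 8: B-L = 16 → Q
  i= 9: W-J = 13 → N
  i=10: M-Q = 22 → W
  i=11: S-Z = 19 → T
  i=12: N-X = 16 → Q
  i=13: D-U =  9 → J
  i=14: T-E = 15 → P
  i=15: O-Y = 16 → Q
  i=16: L-Y = 13 → N
  i=17: M-Q = 22 → W
  i=18: J-Q = 19 → T
  i=19: P-Z = 16 → Q
  i=20: X-O =  9 → J
  i=21: I-T = 15 → P
  i=22: Q-A = 16 → Q
  i=23: Z-M = 13 → N
  i=24: E-I = 22 → W
  i=25: N-U = 19 → T
  i=26: G-Q = 16 → Q
  shifts repeat with period 7: PQNWTQJ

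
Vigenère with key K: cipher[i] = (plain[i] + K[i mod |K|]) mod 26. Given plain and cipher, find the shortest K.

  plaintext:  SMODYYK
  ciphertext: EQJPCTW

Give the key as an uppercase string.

MEV

  i= 0: E-S = 12 → M
  i= 1: Q-M =  4 → E
  i= 2: J-O = 21 → V
  i= 3: P-D = 12 → M
  i= 4: C-Y =  4 → E
  i= 5: T-Y = 21 → V
  i= 6: W-K = 12 → M
  shifts repeat with period 3: MEV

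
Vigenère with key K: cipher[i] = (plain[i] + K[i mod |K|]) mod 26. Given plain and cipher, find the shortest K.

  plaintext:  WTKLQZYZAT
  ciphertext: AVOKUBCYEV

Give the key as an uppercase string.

ECEZ

  i= 0: A-W =  4 → E
  i= 1: V-T =  2 → C
  i= 2: O-K =  4 → E
  i= 3: K-L = 25 → Z
  i= 4: U-Q =  4 → E
  i= 5: B-Z =  2 → C
  i= 6: C-Y =  4 → E
  i= 7: Y-Z = 25 → Z
  i= 8: E-A =  4 → E
  i= 9: V-T =  2 → C
  shifts repeat with period 4: ECEZ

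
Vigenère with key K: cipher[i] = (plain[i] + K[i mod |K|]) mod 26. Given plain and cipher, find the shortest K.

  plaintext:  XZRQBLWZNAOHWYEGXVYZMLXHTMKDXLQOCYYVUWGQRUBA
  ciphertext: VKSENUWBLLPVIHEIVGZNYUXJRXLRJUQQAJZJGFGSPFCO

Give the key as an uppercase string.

YLBOMJAC

  i= 0: V-X = 24 → Y
  i= 1: K-Z = 11 → L
  i= 2: S-R =  1 → B
  i= 3: E-Q = 14 → O
  i= 4: N-B = 12 → M
  i= 5: U-L =  9 → J
  i= 6: W-W =  0 → A
  i= 7: B-Z =  2 → C
  i= 8: L-N = 24 → Y
  i= 9: L-A = 11 → L
  i=10: P-O =  1 → B
  i=11: V-H = 14 → O
  i=12: I-W = 12 → M
  i=13: H-Y =  9 → J
  i=14: E-E =  0 → A
  i=15: I-G =  2 → C
  i=16: V-X = 24 → Y
  i=17: G-V = 11 → L
  i=18: Z-Y =  1 → B
  i=19: N-Z = 14 → O
  i=20: Y-M = 12 → M
  i=21: U-L =  9 → J
  i=22: X-X =  0 → A
  i=23: J-H =  2 → C
  i=24: R-T = 24 → Y
  i=25: X-M = 11 → L
  i=26: L-K =  1 → B
  i=27: R-D = 14 → O
  i=28: J-X = 12 → M
  i=29: U-L =  9 → J
  i=30: Q-Q =  0 → A
  i=31: Q-O =  2 → C
  i=32: A-C = 24 → Y
  i=33: J-Y = 11 → L
  i=34: Z-Y =  1 → B
  i=35: J-V = 14 → O
  i=36: G-U = 12 → M
  i=37: F-W =  9 → J
  i=38: G-G =  0 → A
  i=39: S-Q =  2 → C
  i=40: P-R = 24 → Y
  i=41: F-U = 11 → L
  i=42: C-B =  1 → B
  i=43: O-A = 14 → O
  shifts repeat with period 8: YLBOMJAC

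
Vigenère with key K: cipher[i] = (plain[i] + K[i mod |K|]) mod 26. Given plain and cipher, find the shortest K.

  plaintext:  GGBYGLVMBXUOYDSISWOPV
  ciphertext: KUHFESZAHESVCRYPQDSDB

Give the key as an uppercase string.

  i= 0: K-G =  4 → E
  i= 1: U-G = 14 → O
  i= 2: H-B =  6 → G
  i= 3: F-Y =  7 → H
  i= 4: E-G = 24 → Y
  i= 5: S-L =  7 → H
  i= 6: Z-V =  4 → E
  i= 7: A-M = 14 → O
  i= 8: H-B =  6 → G
  i= 9: E-X =  7 → H
  i=10: S-U = 24 → Y
  i=11: V-O =  7 → H
  i=12: C-Y =  4 → E
  i=13: R-D = 14 → O
  i=14: Y-S =  6 → G
  i=15: P-I =  7 → H
  i=16: Q-S = 24 → Y
  i=17: D-W =  7 → H
  i=18: S-O =  4 → E
  i=19: D-P = 14 → O
  i=20: B-V =  6 → G
  shifts repeat with period 6: EOGHYH

EOGHYH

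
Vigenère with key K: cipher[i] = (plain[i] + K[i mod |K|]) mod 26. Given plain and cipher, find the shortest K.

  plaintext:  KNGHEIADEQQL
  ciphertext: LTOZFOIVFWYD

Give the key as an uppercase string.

  i= 0: L-K =  1 → B
  i= 1: T-N =  6 → G
  i= 2: O-G =  8 → I
  i= 3: Z-H = 18 → S
  i= 4: F-E =  1 → B
  i= 5: O-I =  6 → G
  i= 6: I-A =  8 → I
  i= 7: V-D = 18 → S
  i= 8: F-E =  1 → B
  i= 9: W-Q =  6 → G
  i=10: Y-Q =  8 → I
  i=11: D-L = 18 → S
  shifts repeat with period 4: BGIS

BGIS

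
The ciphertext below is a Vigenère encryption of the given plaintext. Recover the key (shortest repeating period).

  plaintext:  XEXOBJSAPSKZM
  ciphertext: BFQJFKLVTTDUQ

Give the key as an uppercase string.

  i= 0: B-X =  4 → E
  i= 1: F-E =  1 → B
  i= 2: Q-X = 19 → T
  i= 3: J-O = 21 → V
  i= 4: F-B =  4 → E
  i= 5: K-J =  1 → B
  i= 6: L-S = 19 → T
  i= 7: V-A = 21 → V
  i= 8: T-P =  4 → E
  i= 9: T-S =  1 → B
  i=10: D-K = 19 → T
  i=11: U-Z = 21 → V
  i=12: Q-M =  4 → E
  shifts repeat with period 4: EBTV

EBTV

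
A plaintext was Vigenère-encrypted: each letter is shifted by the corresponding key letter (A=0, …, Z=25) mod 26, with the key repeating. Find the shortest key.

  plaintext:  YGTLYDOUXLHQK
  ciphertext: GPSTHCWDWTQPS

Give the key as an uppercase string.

IJZ

  i= 0: G-Y =  8 → I
  i= 1: P-G =  9 → J
  i= 2: S-T = 25 → Z
  i= 3: T-L =  8 → I
  i= 4: H-Y =  9 → J
  i= 5: C-D = 25 → Z
  i= 6: W-O =  8 → I
  i= 7: D-U =  9 → J
  i= 8: W-X = 25 → Z
  i= 9: T-L =  8 → I
  i=10: Q-H =  9 → J
  i=11: P-Q = 25 → Z
  i=12: S-K =  8 → I
  shifts repeat with period 3: IJZ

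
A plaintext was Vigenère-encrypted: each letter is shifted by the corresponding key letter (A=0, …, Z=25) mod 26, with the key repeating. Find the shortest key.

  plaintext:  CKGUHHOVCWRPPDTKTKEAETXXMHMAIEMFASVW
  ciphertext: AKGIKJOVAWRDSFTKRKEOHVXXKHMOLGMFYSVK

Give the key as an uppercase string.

  i= 0: A-C = 24 → Y
  i= 1: K-K =  0 → A
  i= 2: G-G =  0 → A
  i= 3: I-U = 14 → O
  i= 4: K-H =  3 → D
  i= 5: J-H =  2 → C
  i= 6: O-O =  0 → A
  i= 7: V-V =  0 → A
  i= 8: A-C = 24 → Y
  i= 9: W-W =  0 → A
  i=10: R-R =  0 → A
  i=11: D-P = 14 → O
  i=12: S-P =  3 → D
  i=13: F-D =  2 → C
  i=14: T-T =  0 → A
  i=15: K-K =  0 → A
  i=16: R-T = 24 → Y
  i=17: K-K =  0 → A
  i=18: E-E =  0 → A
  i=19: O-A = 14 → O
  i=20: H-E =  3 → D
  i=21: V-T =  2 → C
  i=22: X-X =  0 → A
  i=23: X-X =  0 → A
  i=24: K-M = 24 → Y
  i=25: H-H =  0 → A
  i=26: M-M =  0 → A
  i=27: O-A = 14 → O
  i=28: L-I =  3 → D
  i=29: G-E =  2 → C
  i=30: M-M =  0 → A
  i=31: F-F =  0 → A
  i=32: Y-A = 24 → Y
  i=33: S-S =  0 → A
  i=34: V-V =  0 → A
  i=35: K-W = 14 → O
  shifts repeat with period 8: YAAODCAA

YAAODCAA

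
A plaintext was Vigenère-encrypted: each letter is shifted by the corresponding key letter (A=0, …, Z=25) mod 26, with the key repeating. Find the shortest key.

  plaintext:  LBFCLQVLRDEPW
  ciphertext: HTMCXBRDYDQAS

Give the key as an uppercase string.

  i= 0: H-L = 22 → W
  i= 1: T-B = 18 → S
  i= 2: M-F =  7 → H
  i= 3: C-C =  0 → A
  i= 4: X-L = 12 → M
  i= 5: B-Q = 11 → L
  i= 6: R-V = 22 → W
  i= 7: D-L = 18 → S
  i= 8: Y-R =  7 → H
  i= 9: D-D =  0 → A
  i=10: Q-E = 12 → M
  i=11: A-P = 11 → L
  i=12: S-W = 22 → W
  shifts repeat with period 6: WSHAML

WSHAML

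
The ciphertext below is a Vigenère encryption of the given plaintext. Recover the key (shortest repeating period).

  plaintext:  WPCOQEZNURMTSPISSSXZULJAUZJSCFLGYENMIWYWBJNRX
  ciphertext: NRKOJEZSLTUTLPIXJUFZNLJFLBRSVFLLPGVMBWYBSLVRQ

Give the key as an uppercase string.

RCIATAAF

  i= 0: N-W = 17 → R
  i= 1: R-P =  2 → C
  i= 2: K-C =  8 → I
  i= 3: O-O =  0 → A
  i= 4: J-Q = 19 → T
  i= 5: E-E =  0 → A
  i= 6: Z-Z =  0 → A
  i= 7: S-N =  5 → F
  i= 8: L-U = 17 → R
  i= 9: T-R =  2 → C
  i=10: U-M =  8 → I
  i=11: T-T =  0 → A
  i=12: L-S = 19 → T
  i=13: P-P =  0 → A
  i=14: I-I =  0 → A
  i=15: X-S =  5 → F
  i=16: J-S = 17 → R
  i=17: U-S =  2 → C
  i=18: F-X =  8 → I
  i=19: Z-Z =  0 → A
  i=20: N-U = 19 → T
  i=21: L-L =  0 → A
  i=22: J-J =  0 → A
  i=23: F-A =  5 → F
  i=24: L-U = 17 → R
  i=25: B-Z =  2 → C
  i=26: R-J =  8 → I
  i=27: S-S =  0 → A
  i=28: V-C = 19 → T
  i=29: F-F =  0 → A
  i=30: L-L =  0 → A
  i=31: L-G =  5 → F
  i=32: P-Y = 17 → R
  i=33: G-E =  2 → C
  i=34: V-N =  8 → I
  i=35: M-M =  0 → A
  i=36: B-I = 19 → T
  i=37: W-W =  0 → A
  i=38: Y-Y =  0 → A
  i=39: B-W =  5 → F
  i=40: S-B = 17 → R
  i=41: L-J =  2 → C
  i=42: V-N =  8 → I
  i=43: R-R =  0 → A
  i=44: Q-X = 19 → T
  shifts repeat with period 8: RCIATAAF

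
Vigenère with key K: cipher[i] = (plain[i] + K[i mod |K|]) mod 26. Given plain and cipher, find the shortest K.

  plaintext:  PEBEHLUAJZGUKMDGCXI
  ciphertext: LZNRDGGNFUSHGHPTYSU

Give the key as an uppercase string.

WVMN

  i= 0: L-P = 22 → W
  i= 1: Z-E = 21 → V
  i= 2: N-B = 12 → M
  i= 3: R-E = 13 → N
  i= 4: D-H = 22 → W
  i= 5: G-L = 21 → V
  i= 6: G-U = 12 → M
  i= 7: N-A = 13 → N
  i= 8: F-J = 22 → W
  i= 9: U-Z = 21 → V
  i=10: S-G = 12 → M
  i=11: H-U = 13 → N
  i=12: G-K = 22 → W
  i=13: H-M = 21 → V
  i=14: P-D = 12 → M
  i=15: T-G = 13 → N
  i=16: Y-C = 22 → W
  i=17: S-X = 21 → V
  i=18: U-I = 12 → M
  shifts repeat with period 4: WVMN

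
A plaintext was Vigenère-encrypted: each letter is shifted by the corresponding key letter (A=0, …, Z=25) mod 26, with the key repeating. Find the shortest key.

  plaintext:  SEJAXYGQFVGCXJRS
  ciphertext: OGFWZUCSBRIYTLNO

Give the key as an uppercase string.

  i= 0: O-S = 22 → W
  i= 1: G-E =  2 → C
  i= 2: F-J = 22 → W
  i= 3: W-A = 22 → W
  i= 4: Z-X =  2 → C
  i= 5: U-Y = 22 → W
  i= 6: C-G = 22 → W
  i= 7: S-Q =  2 → C
  i= 8: B-F = 22 → W
  i= 9: R-V = 22 → W
  i=10: I-G =  2 → C
  i=11: Y-C = 22 → W
  i=12: T-X = 22 → W
  i=13: L-J =  2 → C
  i=14: N-R = 22 → W
  i=15: O-S = 22 → W
  shifts repeat with period 3: WCW

WCW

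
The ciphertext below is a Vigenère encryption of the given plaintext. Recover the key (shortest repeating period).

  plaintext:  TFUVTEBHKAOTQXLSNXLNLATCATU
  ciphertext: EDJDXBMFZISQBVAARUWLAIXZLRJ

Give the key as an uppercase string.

LYPIEX

  i= 0: E-T = 11 → L
  i= 1: D-F = 24 → Y
  i= 2: J-U = 15 → P
  i= 3: D-V =  8 → I
  i= 4: X-T =  4 → E
  i= 5: B-E = 23 → X
  i= 6: M-B = 11 → L
  i= 7: F-H = 24 → Y
  i= 8: Z-K = 15 → P
  i= 9: I-A =  8 → I
  i=10: S-O =  4 → E
  i=11: Q-T = 23 → X
  i=12: B-Q = 11 → L
  i=13: V-X = 24 → Y
  i=14: A-L = 15 → P
  i=15: A-S =  8 → I
  i=16: R-N =  4 → E
  i=17: U-X = 23 → X
  i=18: W-L = 11 → L
  i=19: L-N = 24 → Y
  i=20: A-L = 15 → P
  i=21: I-A =  8 → I
  i=22: X-T =  4 → E
  i=23: Z-C = 23 → X
  i=24: L-A = 11 → L
  i=25: R-T = 24 → Y
  i=26: J-U = 15 → P
  shifts repeat with period 6: LYPIEX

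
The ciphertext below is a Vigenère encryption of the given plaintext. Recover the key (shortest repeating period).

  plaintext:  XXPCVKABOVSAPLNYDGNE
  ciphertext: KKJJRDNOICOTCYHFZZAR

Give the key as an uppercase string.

  i= 0: K-X = 13 → N
  i= 1: K-X = 13 → N
  i= 2: J-P = 20 → U
  i= 3: J-C =  7 → H
  i= 4: R-V = 22 → W
  i= 5: D-K = 19 → T
  i= 6: N-A = 13 → N
  i= 7: O-B = 13 → N
  i= 8: I-O = 20 → U
  i= 9: C-V =  7 → H
  i=10: O-S = 22 → W
  i=11: T-A = 19 → T
  i=12: C-P = 13 → N
  i=13: Y-L = 13 → N
  i=14: H-N = 20 → U
  i=15: F-Y =  7 → H
  i=16: Z-D = 22 → W
  i=17: Z-G = 19 → T
  i=18: A-N = 13 → N
  i=19: R-E = 13 → N
  shifts repeat with period 6: NNUHWT

NNUHWT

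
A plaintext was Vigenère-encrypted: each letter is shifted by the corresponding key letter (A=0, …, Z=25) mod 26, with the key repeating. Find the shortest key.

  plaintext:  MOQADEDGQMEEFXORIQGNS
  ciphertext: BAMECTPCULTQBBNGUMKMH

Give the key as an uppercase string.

PMWEZ

  i= 0: B-M = 15 → P
  i= 1: A-O = 12 → M
  i= 2: M-Q = 22 → W
  i= 3: E-A =  4 → E
  i= 4: C-D = 25 → Z
  i= 5: T-E = 15 → P
  i= 6: P-D = 12 → M
  i= 7: C-G = 22 → W
  i= 8: U-Q =  4 → E
  i= 9: L-M = 25 → Z
  i=10: T-E = 15 → P
  i=11: Q-E = 12 → M
  i=12: B-F = 22 → W
  i=13: B-X =  4 → E
  i=14: N-O = 25 → Z
  i=15: G-R = 15 → P
  i=16: U-I = 12 → M
  i=17: M-Q = 22 → W
  i=18: K-G =  4 → E
  i=19: M-N = 25 → Z
  i=20: H-S = 15 → P
  shifts repeat with period 5: PMWEZ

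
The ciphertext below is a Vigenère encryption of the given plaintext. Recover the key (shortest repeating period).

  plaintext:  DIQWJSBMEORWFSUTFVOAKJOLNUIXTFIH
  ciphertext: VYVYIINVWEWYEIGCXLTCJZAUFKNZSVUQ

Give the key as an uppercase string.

SQFCZQMJ

  i= 0: V-D = 18 → S
  i= 1: Y-I = 16 → Q
  i= 2: V-Q =  5 → F
  i= 3: Y-W =  2 → C
  i= 4: I-J = 25 → Z
  i= 5: I-S = 16 → Q
  i= 6: N-B = 12 → M
  i= 7: V-M =  9 → J
  i= 8: W-E = 18 → S
  i= 9: E-O = 16 → Q
  i=10: W-R =  5 → F
  i=11: Y-W =  2 → C
  i=12: E-F = 25 → Z
  i=13: I-S = 16 → Q
  i=14: G-U = 12 → M
  i=15: C-T =  9 → J
  i=16: X-F = 18 → S
  i=17: L-V = 16 → Q
  i=18: T-O =  5 → F
  i=19: C-A =  2 → C
  i=20: J-K = 25 → Z
  i=21: Z-J = 16 → Q
  i=22: A-O = 12 → M
  i=23: U-L =  9 → J
  i=24: F-N = 18 → S
  i=25: K-U = 16 → Q
  i=26: N-I =  5 → F
  i=27: Z-X =  2 → C
  i=28: S-T = 25 → Z
  i=29: V-F = 16 → Q
  i=30: U-I = 12 → M
  i=31: Q-H =  9 → J
  shifts repeat with period 8: SQFCZQMJ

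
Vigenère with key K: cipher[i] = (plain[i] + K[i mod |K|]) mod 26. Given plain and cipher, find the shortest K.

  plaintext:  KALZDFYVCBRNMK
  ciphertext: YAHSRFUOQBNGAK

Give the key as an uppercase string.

  i= 0: Y-K = 14 → O
  i= 1: A-A =  0 → A
  i= 2: H-L = 22 → W
  i= 3: S-Z = 19 → T
  i= 4: R-D = 14 → O
  i= 5: F-F =  0 → A
  i= 6: U-Y = 22 → W
  i= 7: O-V = 19 → T
  i= 8: Q-C = 14 → O
  i= 9: B-B =  0 → A
  i=10: N-R = 22 → W
  i=11: G-N = 19 → T
  i=12: A-M = 14 → O
  i=13: K-K =  0 → A
  shifts repeat with period 4: OAWT

OAWT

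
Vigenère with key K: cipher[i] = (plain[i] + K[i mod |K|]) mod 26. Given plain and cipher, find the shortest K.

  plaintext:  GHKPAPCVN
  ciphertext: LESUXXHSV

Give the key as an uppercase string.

FXI

  i= 0: L-G =  5 → F
  i= 1: E-H = 23 → X
  i= 2: S-K =  8 → I
  i= 3: U-P =  5 → F
  i= 4: X-A = 23 → X
  i= 5: X-P =  8 → I
  i= 6: H-C =  5 → F
  i= 7: S-V = 23 → X
  i= 8: V-N =  8 → I
  shifts repeat with period 3: FXI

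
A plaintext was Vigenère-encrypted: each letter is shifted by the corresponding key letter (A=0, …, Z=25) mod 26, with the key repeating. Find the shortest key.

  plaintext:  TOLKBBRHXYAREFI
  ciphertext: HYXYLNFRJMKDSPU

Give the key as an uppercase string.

  i= 0: H-T = 14 → O
  i= 1: Y-O = 10 → K
  i= 2: X-L = 12 → M
  i= 3: Y-K = 14 → O
  i= 4: L-B = 10 → K
  i= 5: N-B = 12 → M
  i= 6: F-R = 14 → O
  i= 7: R-H = 10 → K
  i= 8: J-X = 12 → M
  i= 9: M-Y = 14 → O
  i=10: K-A = 10 → K
  i=11: D-R = 12 → M
  i=12: S-E = 14 → O
  i=13: P-F = 10 → K
  i=14: U-I = 12 → M
  shifts repeat with period 3: OKM

OKM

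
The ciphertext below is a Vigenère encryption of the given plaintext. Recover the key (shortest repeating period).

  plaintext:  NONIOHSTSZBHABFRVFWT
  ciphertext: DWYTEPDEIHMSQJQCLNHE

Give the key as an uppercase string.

  i= 0: D-N = 16 → Q
  i= 1: W-O =  8 → I
  i= 2: Y-N = 11 → L
  i= 3: T-I = 11 → L
  i= 4: E-O = 16 → Q
  i= 5: P-H =  8 → I
  i= 6: D-S = 11 → L
  i= 7: E-T = 11 → L
  i= 8: I-S = 16 → Q
  i= 9: H-Z =  8 → I
  i=10: M-B = 11 → L
  i=11: S-H = 11 → L
  i=12: Q-A = 16 → Q
  i=13: J-B =  8 → I
  i=14: Q-F = 11 → L
  i=15: C-R = 11 → L
  i=16: L-V = 16 → Q
  i=17: N-F =  8 → I
  i=18: H-W = 11 → L
  i=19: E-T = 11 → L
  shifts repeat with period 4: QILL

QILL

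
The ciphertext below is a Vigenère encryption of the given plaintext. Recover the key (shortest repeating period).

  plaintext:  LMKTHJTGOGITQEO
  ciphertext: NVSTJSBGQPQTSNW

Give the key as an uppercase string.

  i= 0: N-L =  2 → C
  i= 1: V-M =  9 → J
  i= 2: S-K =  8 → I
  i= 3: T-T =  0 → A
  i= 4: J-H =  2 → C
  i= 5: S-J =  9 → J
  i= 6: B-T =  8 → I
  i= 7: G-G =  0 → A
  i= 8: Q-O =  2 → C
  i= 9: P-G =  9 → J
  i=10: Q-I =  8 → I
  i=11: T-T =  0 → A
  i=12: S-Q =  2 → C
  i=13: N-E =  9 → J
  i=14: W-O =  8 → I
  shifts repeat with period 4: CJIA

CJIA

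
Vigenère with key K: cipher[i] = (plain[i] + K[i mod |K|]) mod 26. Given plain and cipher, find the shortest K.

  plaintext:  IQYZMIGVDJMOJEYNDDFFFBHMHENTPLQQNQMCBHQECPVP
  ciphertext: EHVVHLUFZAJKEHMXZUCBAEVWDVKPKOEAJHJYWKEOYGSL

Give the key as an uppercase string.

WRXWVDOK

  i= 0: E-I = 22 → W
  i= 1: H-Q = 17 → R
  i= 2: V-Y = 23 → X
  i= 3: V-Z = 22 → W
  i= 4: H-M = 21 → V
  i= 5: L-I =  3 → D
  i= 6: U-G = 14 → O
  i= 7: F-V = 10 → K
  i= 8: Z-D = 22 → W
  i= 9: A-J = 17 → R
  i=10: J-M = 23 → X
  i=11: K-O = 22 → W
  i=12: E-J = 21 → V
  i=13: H-E =  3 → D
  i=14: M-Y = 14 → O
  i=15: X-N = 10 → K
  i=16: Z-D = 22 → W
  i=17: U-D = 17 → R
  i=18: C-F = 23 → X
  i=19: B-F = 22 → W
  i=20: A-F = 21 → V
  i=21: E-B =  3 → D
  i=22: V-H = 14 → O
  i=23: W-M = 10 → K
  i=24: D-H = 22 → W
  i=25: V-E = 17 → R
  i=26: K-N = 23 → X
  i=27: P-T = 22 → W
  i=28: K-P = 21 → V
  i=29: O-L =  3 → D
  i=30: E-Q = 14 → O
  i=31: A-Q = 10 → K
  i=32: J-N = 22 → W
  i=33: H-Q = 17 → R
  i=34: J-M = 23 → X
  i=35: Y-C = 22 → W
  i=36: W-B = 21 → V
  i=37: K-H =  3 → D
  i=38: E-Q = 14 → O
  i=39: O-E = 10 → K
  i=40: Y-C = 22 → W
  i=41: G-P = 17 → R
  i=42: S-V = 23 → X
  i=43: L-P = 22 → W
  shifts repeat with period 8: WRXWVDOK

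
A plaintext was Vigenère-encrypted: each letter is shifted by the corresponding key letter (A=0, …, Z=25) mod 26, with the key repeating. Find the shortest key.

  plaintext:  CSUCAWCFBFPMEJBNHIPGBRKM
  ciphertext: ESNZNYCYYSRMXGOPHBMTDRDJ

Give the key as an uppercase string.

CATXN

  i= 0: E-C =  2 → C
  i= 1: S-S =  0 → A
  i= 2: N-U = 19 → T
  i= 3: Z-C = 23 → X
  i= 4: N-A = 13 → N
  i= 5: Y-W =  2 → C
  i= 6: C-C =  0 → A
  i= 7: Y-F = 19 → T
  i= 8: Y-B = 23 → X
  i= 9: S-F = 13 → N
  i=10: R-P =  2 → C
  i=11: M-M =  0 → A
  i=12: X-E = 19 → T
  i=13: G-J = 23 → X
  i=14: O-B = 13 → N
  i=15: P-N =  2 → C
  i=16: H-H =  0 → A
  i=17: B-I = 19 → T
  i=18: M-P = 23 → X
  i=19: T-G = 13 → N
  i=20: D-B =  2 → C
  i=21: R-R =  0 → A
  i=22: D-K = 19 → T
  i=23: J-M = 23 → X
  shifts repeat with period 5: CATXN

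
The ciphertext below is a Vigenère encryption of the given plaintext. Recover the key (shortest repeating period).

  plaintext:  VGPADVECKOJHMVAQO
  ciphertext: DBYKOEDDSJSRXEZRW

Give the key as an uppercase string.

IVJKLJZB

  i= 0: D-V =  8 → I
  i= 1: B-G = 21 → V
  i= 2: Y-P =  9 → J
  i= 3: K-A = 10 → K
  i= 4: O-D = 11 → L
  i= 5: E-V =  9 → J
  i= 6: D-E = 25 → Z
  i= 7: D-C =  1 → B
  i= 8: S-K =  8 → I
  i= 9: J-O = 21 → V
  i=10: S-J =  9 → J
  i=11: R-H = 10 → K
  i=12: X-M = 11 → L
  i=13: E-V =  9 → J
  i=14: Z-A = 25 → Z
  i=15: R-Q =  1 → B
  i=16: W-O =  8 → I
  shifts repeat with period 8: IVJKLJZB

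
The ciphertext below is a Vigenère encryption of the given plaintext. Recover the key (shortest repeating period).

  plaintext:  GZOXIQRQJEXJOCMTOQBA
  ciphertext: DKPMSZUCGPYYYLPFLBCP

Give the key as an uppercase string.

XLBPKJDM

  i= 0: D-G = 23 → X
  i= 1: K-Z = 11 → L
  i= 2: P-O =  1 → B
  i= 3: M-X = 15 → P
  i= 4: S-I = 10 → K
  i= 5: Z-Q =  9 → J
  i= 6: U-R =  3 → D
  i= 7: C-Q = 12 → M
  i= 8: G-J = 23 → X
  i= 9: P-E = 11 → L
  i=10: Y-X =  1 → B
  i=11: Y-J = 15 → P
  i=12: Y-O = 10 → K
  i=13: L-C =  9 → J
  i=14: P-M =  3 → D
  i=15: F-T = 12 → M
  i=16: L-O = 23 → X
  i=17: B-Q = 11 → L
  i=18: C-B =  1 → B
  i=19: P-A = 15 → P
  shifts repeat with period 8: XLBPKJDM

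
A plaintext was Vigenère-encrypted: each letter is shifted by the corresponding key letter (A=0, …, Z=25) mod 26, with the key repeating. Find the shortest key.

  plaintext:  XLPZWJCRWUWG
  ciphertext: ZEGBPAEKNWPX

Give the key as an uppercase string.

  i= 0: Z-X =  2 → C
  i= 1: E-L = 19 → T
  i= 2: G-P = 17 → R
  i= 3: B-Z =  2 → C
  i= 4: P-W = 19 → T
  i= 5: A-J = 17 → R
  i= 6: E-C =  2 → C
  i= 7: K-R = 19 → T
  i= 8: N-W = 17 → R
  i= 9: W-U =  2 → C
  i=10: P-W = 19 → T
  i=11: X-G = 17 → R
  shifts repeat with period 3: CTR

CTR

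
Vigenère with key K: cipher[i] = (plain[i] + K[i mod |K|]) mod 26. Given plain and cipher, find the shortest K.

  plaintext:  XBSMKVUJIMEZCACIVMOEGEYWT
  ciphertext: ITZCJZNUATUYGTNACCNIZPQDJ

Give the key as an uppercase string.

  i= 0: I-X = 11 → L
  i= 1: T-B = 18 → S
  i= 2: Z-S =  7 → H
  i= 3: C-M = 16 → Q
  i= 4: J-K = 25 → Z
  i= 5: Z-V =  4 → E
  i= 6: N-U = 19 → T
  i= 7: U-J = 11 → L
  i= 8: A-I = 18 → S
  i= 9: T-M =  7 → H
  i=10: U-E = 16 → Q
  i=11: Y-Z = 25 → Z
  i=12: G-C =  4 → E
  i=13: T-A = 19 → T
  i=14: N-C = 11 → L
  i=15: A-I = 18 → S
  i=16: C-V =  7 → H
  i=17: C-M = 16 → Q
  i=18: N-O = 25 → Z
  i=19: I-E =  4 → E
  i=20: Z-G = 19 → T
  i=21: P-E = 11 → L
  i=22: Q-Y = 18 → S
  i=23: D-W =  7 → H
  i=24: J-T = 16 → Q
  shifts repeat with period 7: LSHQZET

LSHQZET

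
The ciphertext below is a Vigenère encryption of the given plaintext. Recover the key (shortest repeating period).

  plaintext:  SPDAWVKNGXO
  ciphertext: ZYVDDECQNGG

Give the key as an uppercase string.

HJSD

  i= 0: Z-S =  7 → H
  i= 1: Y-P =  9 → J
  i= 2: V-D = 18 → S
  i= 3: D-A =  3 → D
  i= 4: D-W =  7 → H
  i= 5: E-V =  9 → J
  i= 6: C-K = 18 → S
  i= 7: Q-N =  3 → D
  i= 8: N-G =  7 → H
  i= 9: G-X =  9 → J
  i=10: G-O = 18 → S
  shifts repeat with period 4: HJSD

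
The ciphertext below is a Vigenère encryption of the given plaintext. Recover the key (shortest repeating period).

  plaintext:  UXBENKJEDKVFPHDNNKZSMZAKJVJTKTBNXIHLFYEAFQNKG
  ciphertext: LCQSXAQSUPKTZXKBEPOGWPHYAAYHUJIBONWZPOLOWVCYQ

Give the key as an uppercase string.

RFPOKQHO

  i= 0: L-U = 17 → R
  i= 1: C-X =  5 → F
  i= 2: Q-B = 15 → P
  i= 3: S-E = 14 → O
  i= 4: X-N = 10 → K
  i= 5: A-K = 16 → Q
  i= 6: Q-J =  7 → H
  i= 7: S-E = 14 → O
  i= 8: U-D = 17 → R
  i= 9: P-K =  5 → F
  i=10: K-V = 15 → P
  i=11: T-F = 14 → O
  i=12: Z-P = 10 → K
  i=13: X-H = 16 → Q
  i=14: K-D =  7 → H
  i=15: B-N = 14 → O
  i=16: E-N = 17 → R
  i=17: P-K =  5 → F
  i=18: O-Z = 15 → P
  i=19: G-S = 14 → O
  i=20: W-M = 10 → K
  i=21: P-Z = 16 → Q
  i=22: H-A =  7 → H
  i=23: Y-K = 14 → O
  i=24: A-J = 17 → R
  i=25: A-V =  5 → F
  i=26: Y-J = 15 → P
  i=27: H-T = 14 → O
  i=28: U-K = 10 → K
  i=29: J-T = 16 → Q
  i=30: I-B =  7 → H
  i=31: B-N = 14 → O
  i=32: O-X = 17 → R
  i=33: N-I =  5 → F
  i=34: W-H = 15 → P
  i=35: Z-L = 14 → O
  i=36: P-F = 10 → K
  i=37: O-Y = 16 → Q
  i=38: L-E =  7 → H
  i=39: O-A = 14 → O
  i=40: W-F = 17 → R
  i=41: V-Q =  5 → F
  i=42: C-N = 15 → P
  i=43: Y-K = 14 → O
  i=44: Q-G = 10 → K
  shifts repeat with period 8: RFPOKQHO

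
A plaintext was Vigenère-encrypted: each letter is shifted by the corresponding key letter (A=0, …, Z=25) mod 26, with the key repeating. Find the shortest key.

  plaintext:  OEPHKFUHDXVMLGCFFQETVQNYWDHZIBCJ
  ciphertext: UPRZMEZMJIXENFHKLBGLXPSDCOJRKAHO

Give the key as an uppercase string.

GLCSCZFF

  i= 0: U-O =  6 → G
  i= 1: P-E = 11 → L
  i= 2: R-P =  2 → C
  i= 3: Z-H = 18 → S
  i= 4: M-K =  2 → C
  i= 5: E-F = 25 → Z
  i= 6: Z-U =  5 → F
  i= 7: M-H =  5 → F
  i= 8: J-D =  6 → G
  i= 9: I-X = 11 → L
  i=10: X-V =  2 → C
  i=11: E-M = 18 → S
  i=12: N-L =  2 → C
  i=13: F-G = 25 → Z
  i=14: H-C =  5 → F
  i=15: K-F =  5 → F
  i=16: L-F =  6 → G
  i=17: B-Q = 11 → L
  i=18: G-E =  2 → C
  i=19: L-T = 18 → S
  i=20: X-V =  2 → C
  i=21: P-Q = 25 → Z
  i=22: S-N =  5 → F
  i=23: D-Y =  5 → F
  i=24: C-W =  6 → G
  i=25: O-D = 11 → L
  i=26: J-H =  2 → C
  i=27: R-Z = 18 → S
  i=28: K-I =  2 → C
  i=29: A-B = 25 → Z
  i=30: H-C =  5 → F
  i=31: O-J =  5 → F
  shifts repeat with period 8: GLCSCZFF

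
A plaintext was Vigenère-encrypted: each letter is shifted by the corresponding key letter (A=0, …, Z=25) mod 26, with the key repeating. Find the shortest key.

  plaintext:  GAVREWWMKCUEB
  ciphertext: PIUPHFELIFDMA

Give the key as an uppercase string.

JIZYD

  i= 0: P-G =  9 → J
  i= 1: I-A =  8 → I
  i= 2: U-V = 25 → Z
  i= 3: P-R = 24 → Y
  i= 4: H-E =  3 → D
  i= 5: F-W =  9 → J
  i= 6: E-W =  8 → I
  i= 7: L-M = 25 → Z
  i= 8: I-K = 24 → Y
  i= 9: F-C =  3 → D
  i=10: D-U =  9 → J
  i=11: M-E =  8 → I
  i=12: A-B = 25 → Z
  shifts repeat with period 5: JIZYD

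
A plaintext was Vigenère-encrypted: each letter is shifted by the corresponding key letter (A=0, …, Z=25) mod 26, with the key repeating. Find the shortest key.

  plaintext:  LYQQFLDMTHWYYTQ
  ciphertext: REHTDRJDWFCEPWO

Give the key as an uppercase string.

  i= 0: R-L =  6 → G
  i= 1: E-Y =  6 → G
  i= 2: H-Q = 17 → R
  i= 3: T-Q =  3 → D
  i= 4: D-F = 24 → Y
  i= 5: R-L =  6 → G
  i= 6: J-D =  6 → G
  i= 7: D-M = 17 → R
  i= 8: W-T =  3 → D
  i= 9: F-H = 24 → Y
  i=10: C-W =  6 → G
  i=11: E-Y =  6 → G
  i=12: P-Y = 17 → R
  i=13: W-T =  3 → D
  i=14: O-Q = 24 → Y
  shifts repeat with period 5: GGRDY

GGRDY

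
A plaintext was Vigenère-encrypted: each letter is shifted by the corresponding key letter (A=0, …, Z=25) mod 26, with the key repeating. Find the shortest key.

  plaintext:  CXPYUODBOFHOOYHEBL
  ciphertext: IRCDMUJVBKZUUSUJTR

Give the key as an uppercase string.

  i= 0: I-C =  6 → G
  i= 1: R-X = 20 → U
  i= 2: C-P = 13 → N
  i= 3: D-Y =  5 → F
  i= 4: M-U = 18 → S
  i= 5: U-O =  6 → G
  i= 6: J-D =  6 → G
  i= 7: V-B = 20 → U
  i= 8: B-O = 13 → N
  i= 9: K-F =  5 → F
  i=10: Z-H = 18 → S
  i=11: U-O =  6 → G
  i=12: U-O =  6 → G
  i=13: S-Y = 20 → U
  i=14: U-H = 13 → N
  i=15: J-E =  5 → F
  i=16: T-B = 18 → S
  i=17: R-L =  6 → G
  shifts repeat with period 6: GUNFSG

GUNFSG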